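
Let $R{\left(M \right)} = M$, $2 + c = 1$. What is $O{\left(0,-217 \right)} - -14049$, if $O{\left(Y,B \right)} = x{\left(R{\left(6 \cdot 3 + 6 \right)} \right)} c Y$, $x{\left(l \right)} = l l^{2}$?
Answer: $14049$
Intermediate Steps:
$c = -1$ ($c = -2 + 1 = -1$)
$x{\left(l \right)} = l^{3}$
$O{\left(Y,B \right)} = - 13824 Y$ ($O{\left(Y,B \right)} = \left(6 \cdot 3 + 6\right)^{3} \left(-1\right) Y = \left(18 + 6\right)^{3} \left(-1\right) Y = 24^{3} \left(-1\right) Y = 13824 \left(-1\right) Y = - 13824 Y$)
$O{\left(0,-217 \right)} - -14049 = \left(-13824\right) 0 - -14049 = 0 + 14049 = 14049$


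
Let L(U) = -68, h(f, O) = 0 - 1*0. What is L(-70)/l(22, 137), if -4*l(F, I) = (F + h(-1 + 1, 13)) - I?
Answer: -272/115 ≈ -2.3652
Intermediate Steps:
h(f, O) = 0 (h(f, O) = 0 + 0 = 0)
l(F, I) = -F/4 + I/4 (l(F, I) = -((F + 0) - I)/4 = -(F - I)/4 = -F/4 + I/4)
L(-70)/l(22, 137) = -68/(-¼*22 + (¼)*137) = -68/(-11/2 + 137/4) = -68/115/4 = -68*4/115 = -272/115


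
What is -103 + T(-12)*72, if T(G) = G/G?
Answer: -31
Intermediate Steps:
T(G) = 1
-103 + T(-12)*72 = -103 + 1*72 = -103 + 72 = -31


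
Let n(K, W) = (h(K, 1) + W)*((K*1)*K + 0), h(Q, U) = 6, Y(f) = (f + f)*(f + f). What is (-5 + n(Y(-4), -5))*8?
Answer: 32728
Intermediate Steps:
Y(f) = 4*f² (Y(f) = (2*f)*(2*f) = 4*f²)
n(K, W) = K²*(6 + W) (n(K, W) = (6 + W)*((K*1)*K + 0) = (6 + W)*(K*K + 0) = (6 + W)*(K² + 0) = (6 + W)*K² = K²*(6 + W))
(-5 + n(Y(-4), -5))*8 = (-5 + (4*(-4)²)²*(6 - 5))*8 = (-5 + (4*16)²*1)*8 = (-5 + 64²*1)*8 = (-5 + 4096*1)*8 = (-5 + 4096)*8 = 4091*8 = 32728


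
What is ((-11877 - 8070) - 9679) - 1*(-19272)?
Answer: -10354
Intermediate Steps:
((-11877 - 8070) - 9679) - 1*(-19272) = (-19947 - 9679) + 19272 = -29626 + 19272 = -10354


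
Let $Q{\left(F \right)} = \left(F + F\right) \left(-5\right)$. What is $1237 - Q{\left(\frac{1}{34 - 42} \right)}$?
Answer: $\frac{4943}{4} \approx 1235.8$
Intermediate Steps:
$Q{\left(F \right)} = - 10 F$ ($Q{\left(F \right)} = 2 F \left(-5\right) = - 10 F$)
$1237 - Q{\left(\frac{1}{34 - 42} \right)} = 1237 - - \frac{10}{34 - 42} = 1237 - - \frac{10}{-8} = 1237 - \left(-10\right) \left(- \frac{1}{8}\right) = 1237 - \frac{5}{4} = \frac{4943}{4}$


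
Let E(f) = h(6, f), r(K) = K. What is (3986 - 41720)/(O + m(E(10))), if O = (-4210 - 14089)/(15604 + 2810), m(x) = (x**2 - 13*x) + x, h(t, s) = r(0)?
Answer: 694833876/18299 ≈ 37971.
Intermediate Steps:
h(t, s) = 0
E(f) = 0
m(x) = x**2 - 12*x
O = -18299/18414 ≈ -0.99375
(3986 - 41720)/(O + m(E(10))) = (3986 - 41720)/(-18299/18414 + 0*(-12 + 0)) = -37734/(-18299/18414 + 0*(-12)) = -37734/(-18299/18414 + 0) = -37734/(-18299/18414) = -37734*(-18414/18299) = 694833876/18299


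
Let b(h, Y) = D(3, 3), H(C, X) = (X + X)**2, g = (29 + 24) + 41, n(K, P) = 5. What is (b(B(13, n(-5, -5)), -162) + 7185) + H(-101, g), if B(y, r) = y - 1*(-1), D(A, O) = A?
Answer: 42532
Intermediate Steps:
B(y, r) = 1 + y (B(y, r) = y + 1 = 1 + y)
g = 94 (g = 53 + 41 = 94)
H(C, X) = 4*X**2 (H(C, X) = (2*X)**2 = 4*X**2)
b(h, Y) = 3
(b(B(13, n(-5, -5)), -162) + 7185) + H(-101, g) = (3 + 7185) + 4*94**2 = 7188 + 4*8836 = 7188 + 35344 = 42532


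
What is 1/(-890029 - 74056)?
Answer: -1/964085 ≈ -1.0373e-6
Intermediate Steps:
1/(-890029 - 74056) = 1/(-964085) = -1/964085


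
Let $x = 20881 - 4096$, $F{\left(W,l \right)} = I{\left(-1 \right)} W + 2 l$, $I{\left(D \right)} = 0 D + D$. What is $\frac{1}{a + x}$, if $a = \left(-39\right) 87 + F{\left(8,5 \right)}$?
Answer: $\frac{1}{13394} \approx 7.466 \cdot 10^{-5}$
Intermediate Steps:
$I{\left(D \right)} = D$ ($I{\left(D \right)} = 0 + D = D$)
$F{\left(W,l \right)} = - W + 2 l$
$x = 16785$ ($x = 20881 - 4096 = 16785$)
$a = -3391$ ($a = \left(-39\right) 87 + \left(\left(-1\right) 8 + 2 \cdot 5\right) = -3393 + \left(-8 + 10\right) = -3393 + 2 = -3391$)
$\frac{1}{a + x} = \frac{1}{-3391 + 16785} = \frac{1}{13394}$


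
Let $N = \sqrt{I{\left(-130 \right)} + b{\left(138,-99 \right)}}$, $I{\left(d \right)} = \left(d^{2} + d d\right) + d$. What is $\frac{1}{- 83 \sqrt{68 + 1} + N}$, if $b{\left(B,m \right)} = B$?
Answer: $\frac{1}{- 83 \sqrt{69} + 4 \sqrt{2113}} \approx -0.0019779$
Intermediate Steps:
$I{\left(d \right)} = d + 2 d^{2}$ ($I{\left(d \right)} = \left(d^{2} + d^{2}\right) + d = 2 d^{2} + d = d + 2 d^{2}$)
$N = 4 \sqrt{2113}$ ($N = \sqrt{- 130 \left(1 + 2 \left(-130\right)\right) + 138} = \sqrt{- 130 \left(1 - 260\right) + 138} = \sqrt{\left(-130\right) \left(-259\right) + 138} = \sqrt{33670 + 138} = \sqrt{33808} = 4 \sqrt{2113} \approx 183.87$)
$\frac{1}{- 83 \sqrt{68 + 1} + N} = \frac{1}{- 83 \sqrt{68 + 1} + 4 \sqrt{2113}} = \frac{1}{- 83 \sqrt{69} + 4 \sqrt{2113}}$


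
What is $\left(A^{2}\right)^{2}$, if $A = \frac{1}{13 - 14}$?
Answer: $1$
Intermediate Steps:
$A = -1$ ($A = \frac{1}{-1} = -1$)
$\left(A^{2}\right)^{2} = \left(\left(-1\right)^{2}\right)^{2} = 1^{2} = 1$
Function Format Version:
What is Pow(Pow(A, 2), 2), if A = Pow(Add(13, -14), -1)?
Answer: 1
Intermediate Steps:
A = -1 (A = Pow(-1, -1) = -1)
Pow(Pow(A, 2), 2) = Pow(Pow(-1, 2), 2) = Pow(1, 2) = 1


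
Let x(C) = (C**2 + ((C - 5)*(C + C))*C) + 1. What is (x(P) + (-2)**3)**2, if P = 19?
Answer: 109453444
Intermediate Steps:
x(C) = 1 + C**2 + 2*C**2*(-5 + C) (x(C) = (C**2 + ((-5 + C)*(2*C))*C) + 1 = (C**2 + (2*C*(-5 + C))*C) + 1 = (C**2 + 2*C**2*(-5 + C)) + 1 = 1 + C**2 + 2*C**2*(-5 + C))
(x(P) + (-2)**3)**2 = ((1 - 9*19**2 + 2*19**3) + (-2)**3)**2 = ((1 - 9*361 + 2*6859) - 8)**2 = ((1 - 3249 + 13718) - 8)**2 = (10470 - 8)**2 = 10462**2 = 109453444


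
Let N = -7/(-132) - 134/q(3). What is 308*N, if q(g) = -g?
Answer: 41321/3 ≈ 13774.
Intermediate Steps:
N = 5903/132 (N = -7/(-132) - 134/((-1*3)) = -7*(-1/132) - 134/(-3) = 7/132 - 134*(-⅓) = 7/132 + 134/3 = 5903/132 ≈ 44.720)
308*N = 308*(5903/132) = 41321/3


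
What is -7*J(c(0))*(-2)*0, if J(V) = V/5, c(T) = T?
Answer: 0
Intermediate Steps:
J(V) = V/5 (J(V) = V*(1/5) = V/5)
-7*J(c(0))*(-2)*0 = -7*(1/5)*0*(-2)*0 = -0*(-2)*0 = -7*0*0 = 0*0 = 0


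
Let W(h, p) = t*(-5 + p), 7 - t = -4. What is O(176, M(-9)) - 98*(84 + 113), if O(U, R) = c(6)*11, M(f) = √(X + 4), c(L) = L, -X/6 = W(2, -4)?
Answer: -19240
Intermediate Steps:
t = 11 (t = 7 - 1*(-4) = 7 + 4 = 11)
W(h, p) = -55 + 11*p (W(h, p) = 11*(-5 + p) = -55 + 11*p)
X = 594 (X = -6*(-55 + 11*(-4)) = -6*(-55 - 44) = -6*(-99) = 594)
M(f) = √598 (M(f) = √(594 + 4) = √598)
O(U, R) = 66 (O(U, R) = 6*11 = 66)
O(176, M(-9)) - 98*(84 + 113) = 66 - 98*(84 + 113) = 66 - 98*197 = 66 - 1*19306 = 66 - 19306 = -19240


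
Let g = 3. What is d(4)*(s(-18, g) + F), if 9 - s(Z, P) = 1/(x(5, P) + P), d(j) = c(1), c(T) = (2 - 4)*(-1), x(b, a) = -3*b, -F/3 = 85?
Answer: -2951/6 ≈ -491.83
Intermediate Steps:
F = -255 (F = -3*85 = -255)
c(T) = 2 (c(T) = -2*(-1) = 2)
d(j) = 2
s(Z, P) = 9 - 1/(-15 + P) (s(Z, P) = 9 - 1/(-3*5 + P) = 9 - 1/(-15 + P))
d(4)*(s(-18, g) + F) = 2*((-136 + 9*3)/(-15 + 3) - 255) = 2*((-136 + 27)/(-12) - 255) = 2*(-1/12*(-109) - 255) = 2*(109/12 - 255) = 2*(-2951/12) = -2951/6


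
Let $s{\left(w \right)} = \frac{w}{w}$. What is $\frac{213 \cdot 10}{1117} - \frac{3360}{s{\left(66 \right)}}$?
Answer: $- \frac{3750990}{1117} \approx -3358.1$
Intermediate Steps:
$s{\left(w \right)} = 1$
$\frac{213 \cdot 10}{1117} - \frac{3360}{s{\left(66 \right)}} = \frac{213 \cdot 10}{1117} - \frac{3360}{1} = 2130 \cdot \frac{1}{1117} - 3360 = \frac{2130}{1117} - 3360 = - \frac{3750990}{1117}$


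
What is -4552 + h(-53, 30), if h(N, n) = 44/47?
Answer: -213900/47 ≈ -4551.1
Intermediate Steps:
h(N, n) = 44/47 (h(N, n) = 44*(1/47) = 44/47)
-4552 + h(-53, 30) = -4552 + 44/47 = -213900/47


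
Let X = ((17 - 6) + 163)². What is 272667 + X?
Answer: 302943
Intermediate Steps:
X = 30276 (X = (11 + 163)² = 174² = 30276)
272667 + X = 272667 + 30276 = 302943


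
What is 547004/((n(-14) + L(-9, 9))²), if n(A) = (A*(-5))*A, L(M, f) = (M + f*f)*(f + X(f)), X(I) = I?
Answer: 136751/24964 ≈ 5.4779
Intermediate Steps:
L(M, f) = 2*f*(M + f²) (L(M, f) = (M + f*f)*(f + f) = (M + f²)*(2*f) = 2*f*(M + f²))
n(A) = -5*A² (n(A) = (-5*A)*A = -5*A²)
547004/((n(-14) + L(-9, 9))²) = 547004/((-5*(-14)² + 2*9*(-9 + 9²))²) = 547004/((-5*196 + 2*9*(-9 + 81))²) = 547004/((-980 + 2*9*72)²) = 547004/((-980 + 1296)²) = 547004/(316²) = 547004/99856 = 547004*(1/99856) = 136751/24964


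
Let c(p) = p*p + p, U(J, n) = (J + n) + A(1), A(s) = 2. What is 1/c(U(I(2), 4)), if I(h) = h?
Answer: 1/72 ≈ 0.013889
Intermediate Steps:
U(J, n) = 2 + J + n (U(J, n) = (J + n) + 2 = 2 + J + n)
c(p) = p + p² (c(p) = p² + p = p + p²)
1/c(U(I(2), 4)) = 1/((2 + 2 + 4)*(1 + (2 + 2 + 4))) = 1/(8*(1 + 8)) = 1/(8*9) = 1/72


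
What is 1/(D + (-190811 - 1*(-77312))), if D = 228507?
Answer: 1/115008 ≈ 8.6950e-6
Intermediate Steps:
1/(D + (-190811 - 1*(-77312))) = 1/(228507 + (-190811 - 1*(-77312))) = 1/(228507 + (-190811 + 77312)) = 1/(228507 - 113499) = 1/115008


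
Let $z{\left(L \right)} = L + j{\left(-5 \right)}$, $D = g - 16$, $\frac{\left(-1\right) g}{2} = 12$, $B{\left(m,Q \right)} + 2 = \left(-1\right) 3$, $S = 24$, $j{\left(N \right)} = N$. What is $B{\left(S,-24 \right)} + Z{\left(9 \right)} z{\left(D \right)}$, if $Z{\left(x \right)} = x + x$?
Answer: $-815$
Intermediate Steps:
$Z{\left(x \right)} = 2 x$
$B{\left(m,Q \right)} = -5$ ($B{\left(m,Q \right)} = -2 - 3 = -5$)
$g = -24$ ($g = \left(-2\right) 12 = -24$)
$D = -40$ ($D = -24 - 16 = -40$)
$z{\left(L \right)} = -5 + L$ ($z{\left(L \right)} = L - 5 = -5 + L$)
$B{\left(S,-24 \right)} + Z{\left(9 \right)} z{\left(D \right)} = -5 + 2 \cdot 9 \left(-5 - 40\right) = -5 + 18 \left(-45\right) = -5 - 810 = -815$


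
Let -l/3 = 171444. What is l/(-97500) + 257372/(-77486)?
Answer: 47306921/24214375 ≈ 1.9537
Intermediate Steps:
l = -514332 (l = -3*171444 = -514332)
l/(-97500) + 257372/(-77486) = -514332/(-97500) + 257372/(-77486) = -514332*(-1/97500) + 257372*(-1/77486) = 3297/625 - 128686/38743 = 47306921/24214375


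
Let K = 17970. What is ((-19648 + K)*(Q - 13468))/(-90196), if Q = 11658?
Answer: -759295/22549 ≈ -33.673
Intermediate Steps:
((-19648 + K)*(Q - 13468))/(-90196) = ((-19648 + 17970)*(11658 - 13468))/(-90196) = -1678*(-1810)*(-1/90196) = 3037180*(-1/90196) = -759295/22549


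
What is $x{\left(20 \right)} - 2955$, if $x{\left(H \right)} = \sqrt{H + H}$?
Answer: $-2955 + 2 \sqrt{10} \approx -2948.7$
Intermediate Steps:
$x{\left(H \right)} = \sqrt{2} \sqrt{H}$ ($x{\left(H \right)} = \sqrt{2 H} = \sqrt{2} \sqrt{H}$)
$x{\left(20 \right)} - 2955 = \sqrt{2} \sqrt{20} - 2955 = \sqrt{2} \cdot 2 \sqrt{5} - 2955 = 2 \sqrt{10} - 2955 = -2955 + 2 \sqrt{10}$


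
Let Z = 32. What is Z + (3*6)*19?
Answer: 374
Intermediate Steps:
Z + (3*6)*19 = 32 + (3*6)*19 = 32 + 18*19 = 32 + 342 = 374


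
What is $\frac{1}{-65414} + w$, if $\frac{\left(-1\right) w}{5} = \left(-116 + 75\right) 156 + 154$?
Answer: $\frac{2041570939}{65414} \approx 31210.0$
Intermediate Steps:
$w = 31210$ ($w = - 5 \left(\left(-116 + 75\right) 156 + 154\right) = - 5 \left(\left(-41\right) 156 + 154\right) = - 5 \left(-6396 + 154\right) = \left(-5\right) \left(-6242\right) = 31210$)
$\frac{1}{-65414} + w = \frac{1}{-65414} + 31210 = - \frac{1}{65414} + 31210 = \frac{2041570939}{65414}$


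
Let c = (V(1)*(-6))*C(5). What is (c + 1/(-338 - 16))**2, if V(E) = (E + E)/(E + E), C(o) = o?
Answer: 112805641/125316 ≈ 900.17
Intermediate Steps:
V(E) = 1 (V(E) = (2*E)/((2*E)) = (2*E)*(1/(2*E)) = 1)
c = -30 (c = (1*(-6))*5 = -6*5 = -30)
(c + 1/(-338 - 16))**2 = (-30 + 1/(-338 - 16))**2 = (-30 + 1/(-354))**2 = (-30 - 1/354)**2 = (-10621/354)**2 = 112805641/125316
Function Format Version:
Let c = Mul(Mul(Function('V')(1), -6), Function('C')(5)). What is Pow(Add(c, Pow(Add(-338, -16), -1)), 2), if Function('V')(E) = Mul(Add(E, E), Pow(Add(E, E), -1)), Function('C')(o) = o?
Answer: Rational(112805641, 125316) ≈ 900.17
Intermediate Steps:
Function('V')(E) = 1 (Function('V')(E) = Mul(Mul(2, E), Pow(Mul(2, E), -1)) = Mul(Mul(2, E), Mul(Rational(1, 2), Pow(E, -1))) = 1)
c = -30 (c = Mul(Mul(1, -6), 5) = Mul(-6, 5) = -30)
Pow(Add(c, Pow(Add(-338, -16), -1)), 2) = Pow(Add(-30, Pow(Add(-338, -16), -1)), 2) = Pow(Add(-30, Pow(-354, -1)), 2) = Pow(Add(-30, Rational(-1, 354)), 2) = Pow(Rational(-10621, 354), 2) = Rational(112805641, 125316)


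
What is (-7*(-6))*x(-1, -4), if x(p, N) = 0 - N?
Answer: 168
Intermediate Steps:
x(p, N) = -N
(-7*(-6))*x(-1, -4) = (-7*(-6))*(-1*(-4)) = 42*4 = 168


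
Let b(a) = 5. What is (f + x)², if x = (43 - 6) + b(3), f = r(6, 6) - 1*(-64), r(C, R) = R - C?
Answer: 11236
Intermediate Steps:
f = 64 (f = (6 - 1*6) - 1*(-64) = (6 - 6) + 64 = 0 + 64 = 64)
x = 42 (x = (43 - 6) + 5 = 37 + 5 = 42)
(f + x)² = (64 + 42)² = 106² = 11236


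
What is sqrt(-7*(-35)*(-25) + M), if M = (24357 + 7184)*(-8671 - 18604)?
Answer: 10*I*sqrt(8602869) ≈ 29331.0*I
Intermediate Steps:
M = -860280775 (M = 31541*(-27275) = -860280775)
sqrt(-7*(-35)*(-25) + M) = sqrt(-7*(-35)*(-25) - 860280775) = sqrt(245*(-25) - 860280775) = sqrt(-6125 - 860280775) = sqrt(-860286900) = 10*I*sqrt(8602869)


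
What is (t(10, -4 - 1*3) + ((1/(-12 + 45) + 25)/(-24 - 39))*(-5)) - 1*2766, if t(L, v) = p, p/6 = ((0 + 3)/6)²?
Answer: -1640933/594 ≈ -2762.5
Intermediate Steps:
p = 3/2 (p = 6*((0 + 3)/6)² = 6*(3*(⅙))² = 6*(½)² = 6*(¼) = 3/2 ≈ 1.5000)
t(L, v) = 3/2
(t(10, -4 - 1*3) + ((1/(-12 + 45) + 25)/(-24 - 39))*(-5)) - 1*2766 = (3/2 + ((1/(-12 + 45) + 25)/(-24 - 39))*(-5)) - 1*2766 = (3/2 + ((1/33 + 25)/(-63))*(-5)) - 2766 = (3/2 + ((1/33 + 25)*(-1/63))*(-5)) - 2766 = (3/2 + ((826/33)*(-1/63))*(-5)) - 2766 = (3/2 - 118/297*(-5)) - 2766 = (3/2 + 590/297) - 2766 = 2071/594 - 2766 = -1640933/594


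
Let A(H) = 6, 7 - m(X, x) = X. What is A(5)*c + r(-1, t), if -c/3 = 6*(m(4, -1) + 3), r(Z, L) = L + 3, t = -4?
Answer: -649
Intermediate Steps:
m(X, x) = 7 - X
r(Z, L) = 3 + L
c = -108 (c = -18*((7 - 1*4) + 3) = -18*((7 - 4) + 3) = -18*(3 + 3) = -18*6 = -3*36 = -108)
A(5)*c + r(-1, t) = 6*(-108) + (3 - 4) = -648 - 1 = -649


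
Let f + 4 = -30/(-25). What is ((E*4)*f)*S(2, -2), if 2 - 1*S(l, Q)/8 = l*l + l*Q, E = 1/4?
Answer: -224/5 ≈ -44.800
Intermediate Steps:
E = 1/4 ≈ 0.25000
S(l, Q) = 16 - 8*l**2 - 8*Q*l (S(l, Q) = 16 - 8*(l*l + l*Q) = 16 - 8*(l**2 + Q*l) = 16 + (-8*l**2 - 8*Q*l) = 16 - 8*l**2 - 8*Q*l)
f = -14/5 (f = -4 - 30/(-25) = -4 - 30*(-1/25) = -4 + 6/5 = -14/5 ≈ -2.8000)
((E*4)*f)*S(2, -2) = (((1/4)*4)*(-14/5))*(16 - 8*2**2 - 8*(-2)*2) = (1*(-14/5))*(16 - 8*4 + 32) = -14*(16 - 32 + 32)/5 = -14/5*16 = -224/5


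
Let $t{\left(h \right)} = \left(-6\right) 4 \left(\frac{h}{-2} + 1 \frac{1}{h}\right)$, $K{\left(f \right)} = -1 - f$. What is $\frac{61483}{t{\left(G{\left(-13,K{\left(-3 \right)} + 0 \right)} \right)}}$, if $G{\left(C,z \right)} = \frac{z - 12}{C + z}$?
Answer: $- \frac{3381565}{852} \approx -3969.0$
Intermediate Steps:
$G{\left(C,z \right)} = \frac{-12 + z}{C + z}$
$t{\left(h \right)} = - \frac{24}{h} + 12 h$ ($t{\left(h \right)} = - 24 \left(h \left(- \frac{1}{2}\right) + \frac{1}{h}\right) = - 24 \left(- \frac{h}{2} + \frac{1}{h}\right) = - 24 \left(\frac{1}{h} - \frac{h}{2}\right) = - \frac{24}{h} + 12 h$)
$\frac{61483}{t{\left(G{\left(-13,K{\left(-3 \right)} + 0 \right)} \right)}} = \frac{61483}{- \frac{24}{\frac{1}{-13 + \left(\left(-1 - -3\right) + 0\right)} \left(-12 + \left(\left(-1 - -3\right) + 0\right)\right)} + 12 \frac{-12 + \left(\left(-1 - -3\right) + 0\right)}{-13 + \left(\left(-1 - -3\right) + 0\right)}} = \frac{61483}{- \frac{24}{\frac{1}{-13 + \left(\left(-1 + 3\right) + 0\right)} \left(-12 + \left(\left(-1 + 3\right) + 0\right)\right)} + 12 \frac{-12 + \left(\left(-1 + 3\right) + 0\right)}{-13 + \left(\left(-1 + 3\right) + 0\right)}} = \frac{61483}{- \frac{24}{\frac{1}{-13 + \left(2 + 0\right)} \left(-12 + \left(2 + 0\right)\right)} + 12 \frac{-12 + \left(2 + 0\right)}{-13 + \left(2 + 0\right)}} = \frac{61483}{- \frac{24}{\frac{1}{-13 + 2} \left(-12 + 2\right)} + 12 \frac{-12 + 2}{-13 + 2}} = \frac{61483}{- \frac{24}{\frac{1}{-11} \left(-10\right)} + 12 \frac{1}{-11} \left(-10\right)} = \frac{61483}{- \frac{24}{\left(- \frac{1}{11}\right) \left(-10\right)} + 12 \left(\left(- \frac{1}{11}\right) \left(-10\right)\right)} = \frac{61483}{- \frac{24}{\frac{10}{11}} + 12 \cdot \frac{10}{11}} = \frac{61483}{\left(-24\right) \frac{11}{10} + \frac{120}{11}} = \frac{61483}{- \frac{132}{5} + \frac{120}{11}} = \frac{61483}{- \frac{852}{55}} = 61483 \left(- \frac{55}{852}\right) = - \frac{3381565}{852}$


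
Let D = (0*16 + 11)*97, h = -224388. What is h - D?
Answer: -225455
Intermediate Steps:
D = 1067 (D = (0 + 11)*97 = 11*97 = 1067)
h - D = -224388 - 1*1067 = -224388 - 1067 = -225455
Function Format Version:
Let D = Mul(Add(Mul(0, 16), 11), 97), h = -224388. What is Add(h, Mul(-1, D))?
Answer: -225455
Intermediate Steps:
D = 1067 (D = Mul(Add(0, 11), 97) = Mul(11, 97) = 1067)
Add(h, Mul(-1, D)) = Add(-224388, Mul(-1, 1067)) = Add(-224388, -1067) = -225455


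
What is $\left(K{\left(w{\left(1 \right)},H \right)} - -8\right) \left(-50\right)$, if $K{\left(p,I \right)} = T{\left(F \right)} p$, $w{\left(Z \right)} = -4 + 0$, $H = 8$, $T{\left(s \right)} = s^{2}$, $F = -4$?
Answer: $2800$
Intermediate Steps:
$w{\left(Z \right)} = -4$
$K{\left(p,I \right)} = 16 p$ ($K{\left(p,I \right)} = \left(-4\right)^{2} p = 16 p$)
$\left(K{\left(w{\left(1 \right)},H \right)} - -8\right) \left(-50\right) = \left(16 \left(-4\right) - -8\right) \left(-50\right) = \left(-64 + \left(-2 + 10\right)\right) \left(-50\right) = \left(-64 + 8\right) \left(-50\right) = \left(-56\right) \left(-50\right) = 2800$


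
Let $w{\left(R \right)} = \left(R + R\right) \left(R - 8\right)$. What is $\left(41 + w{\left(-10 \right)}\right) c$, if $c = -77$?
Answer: $-30877$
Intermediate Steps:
$w{\left(R \right)} = 2 R \left(-8 + R\right)$
$\left(41 + w{\left(-10 \right)}\right) c = \left(41 + 2 \left(-10\right) \left(-8 - 10\right)\right) \left(-77\right) = \left(41 + 2 \left(-10\right) \left(-18\right)\right) \left(-77\right) = \left(41 + 360\right) \left(-77\right) = 401 \left(-77\right) = -30877$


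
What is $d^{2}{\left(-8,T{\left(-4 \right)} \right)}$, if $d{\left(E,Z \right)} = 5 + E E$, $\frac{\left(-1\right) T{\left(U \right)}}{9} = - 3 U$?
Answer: $4761$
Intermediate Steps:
$T{\left(U \right)} = 27 U$ ($T{\left(U \right)} = - 9 \left(- 3 U\right) = 27 U$)
$d{\left(E,Z \right)} = 5 + E^{2}$
$d^{2}{\left(-8,T{\left(-4 \right)} \right)} = \left(5 + \left(-8\right)^{2}\right)^{2} = \left(5 + 64\right)^{2} = 69^{2} = 4761$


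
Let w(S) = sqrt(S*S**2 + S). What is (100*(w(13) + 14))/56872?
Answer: 175/7109 + 25*sqrt(2210)/14218 ≈ 0.10728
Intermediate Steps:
w(S) = sqrt(S + S**3) (w(S) = sqrt(S**3 + S) = sqrt(S + S**3))
(100*(w(13) + 14))/56872 = (100*(sqrt(13 + 13**3) + 14))/56872 = (100*(sqrt(13 + 2197) + 14))*(1/56872) = (100*(sqrt(2210) + 14))*(1/56872) = (100*(14 + sqrt(2210)))*(1/56872) = (1400 + 100*sqrt(2210))*(1/56872) = 175/7109 + 25*sqrt(2210)/14218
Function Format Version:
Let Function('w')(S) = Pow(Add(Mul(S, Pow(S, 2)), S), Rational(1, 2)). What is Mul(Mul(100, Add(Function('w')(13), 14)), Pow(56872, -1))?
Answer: Add(Rational(175, 7109), Mul(Rational(25, 14218), Pow(2210, Rational(1, 2)))) ≈ 0.10728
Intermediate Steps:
Function('w')(S) = Pow(Add(S, Pow(S, 3)), Rational(1, 2)) (Function('w')(S) = Pow(Add(Pow(S, 3), S), Rational(1, 2)) = Pow(Add(S, Pow(S, 3)), Rational(1, 2)))
Mul(Mul(100, Add(Function('w')(13), 14)), Pow(56872, -1)) = Mul(Mul(100, Add(Pow(Add(13, Pow(13, 3)), Rational(1, 2)), 14)), Pow(56872, -1)) = Mul(Mul(100, Add(Pow(Add(13, 2197), Rational(1, 2)), 14)), Rational(1, 56872)) = Mul(Mul(100, Add(Pow(2210, Rational(1, 2)), 14)), Rational(1, 56872)) = Mul(Mul(100, Add(14, Pow(2210, Rational(1, 2)))), Rational(1, 56872)) = Mul(Add(1400, Mul(100, Pow(2210, Rational(1, 2)))), Rational(1, 56872)) = Add(Rational(175, 7109), Mul(Rational(25, 14218), Pow(2210, Rational(1, 2))))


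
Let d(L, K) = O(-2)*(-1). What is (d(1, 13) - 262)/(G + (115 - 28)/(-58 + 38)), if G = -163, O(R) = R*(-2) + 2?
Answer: 5360/3347 ≈ 1.6014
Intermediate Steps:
O(R) = 2 - 2*R (O(R) = -2*R + 2 = 2 - 2*R)
d(L, K) = -6 (d(L, K) = (2 - 2*(-2))*(-1) = (2 + 4)*(-1) = 6*(-1) = -6)
(d(1, 13) - 262)/(G + (115 - 28)/(-58 + 38)) = (-6 - 262)/(-163 + (115 - 28)/(-58 + 38)) = -268/(-163 + 87/(-20)) = -268/(-163 + 87*(-1/20)) = -268/(-163 - 87/20) = -268/(-3347/20) = -268*(-20/3347) = 5360/3347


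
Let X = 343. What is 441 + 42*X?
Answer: 14847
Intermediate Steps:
441 + 42*X = 441 + 42*343 = 441 + 14406 = 14847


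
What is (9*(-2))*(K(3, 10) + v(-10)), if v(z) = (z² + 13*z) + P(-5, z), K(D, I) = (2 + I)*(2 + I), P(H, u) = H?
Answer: -1962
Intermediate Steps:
K(D, I) = (2 + I)²
v(z) = -5 + z² + 13*z (v(z) = (z² + 13*z) - 5 = -5 + z² + 13*z)
(9*(-2))*(K(3, 10) + v(-10)) = (9*(-2))*((2 + 10)² + (-5 + (-10)² + 13*(-10))) = -18*(12² + (-5 + 100 - 130)) = -18*(144 - 35) = -18*109 = -1962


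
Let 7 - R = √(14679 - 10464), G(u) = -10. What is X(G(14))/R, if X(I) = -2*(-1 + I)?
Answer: 22/(7 - √4215) ≈ -0.37981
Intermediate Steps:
X(I) = 2 - 2*I
R = 7 - √4215 (R = 7 - √(14679 - 10464) = 7 - √4215 ≈ -57.923)
X(G(14))/R = (2 - 2*(-10))/(7 - √4215) = (2 + 20)/(7 - √4215) = 22/(7 - √4215)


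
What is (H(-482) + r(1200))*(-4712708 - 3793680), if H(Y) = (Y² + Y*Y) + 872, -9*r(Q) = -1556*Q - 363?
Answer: -5725028796476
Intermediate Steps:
r(Q) = 121/3 + 1556*Q/9 (r(Q) = -(-1556*Q - 363)/9 = -(-363 - 1556*Q)/9 = 121/3 + 1556*Q/9)
H(Y) = 872 + 2*Y² (H(Y) = (Y² + Y²) + 872 = 2*Y² + 872 = 872 + 2*Y²)
(H(-482) + r(1200))*(-4712708 - 3793680) = ((872 + 2*(-482)²) + (121/3 + (1556/9)*1200))*(-4712708 - 3793680) = ((872 + 2*232324) + (121/3 + 622400/3))*(-8506388) = ((872 + 464648) + 207507)*(-8506388) = (465520 + 207507)*(-8506388) = 673027*(-8506388) = -5725028796476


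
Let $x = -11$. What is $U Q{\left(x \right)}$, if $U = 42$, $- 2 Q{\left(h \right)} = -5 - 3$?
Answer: $168$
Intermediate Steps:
$Q{\left(h \right)} = 4$ ($Q{\left(h \right)} = - \frac{-5 - 3}{2} = \left(- \frac{1}{2}\right) \left(-8\right) = 4$)
$U Q{\left(x \right)} = 42 \cdot 4 = 168$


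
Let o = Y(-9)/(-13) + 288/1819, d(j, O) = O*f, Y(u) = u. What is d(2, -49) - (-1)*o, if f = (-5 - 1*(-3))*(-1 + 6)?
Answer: 11607145/23647 ≈ 490.85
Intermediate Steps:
f = -10 (f = (-5 + 3)*5 = -2*5 = -10)
d(j, O) = -10*O (d(j, O) = O*(-10) = -10*O)
o = 20115/23647 (o = -9/(-13) + 288/1819 = -9*(-1/13) + 288*(1/1819) = 9/13 + 288/1819 = 20115/23647 ≈ 0.85064)
d(2, -49) - (-1)*o = -10*(-49) - (-1)*20115/23647 = 490 - 1*(-20115/23647) = 490 + 20115/23647 = 11607145/23647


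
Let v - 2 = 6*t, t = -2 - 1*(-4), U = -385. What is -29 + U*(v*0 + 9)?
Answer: -3494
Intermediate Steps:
t = 2 (t = -2 + 4 = 2)
v = 14 (v = 2 + 6*2 = 2 + 12 = 14)
-29 + U*(v*0 + 9) = -29 - 385*(14*0 + 9) = -29 - 385*(0 + 9) = -29 - 385*9 = -29 - 3465 = -3494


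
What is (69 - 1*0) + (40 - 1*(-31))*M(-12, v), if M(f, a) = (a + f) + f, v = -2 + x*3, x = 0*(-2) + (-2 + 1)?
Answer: -1990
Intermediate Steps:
x = -1 (x = 0 - 1 = -1)
v = -5 (v = -2 - 1*3 = -2 - 3 = -5)
M(f, a) = a + 2*f
(69 - 1*0) + (40 - 1*(-31))*M(-12, v) = (69 - 1*0) + (40 - 1*(-31))*(-5 + 2*(-12)) = (69 + 0) + (40 + 31)*(-5 - 24) = 69 + 71*(-29) = 69 - 2059 = -1990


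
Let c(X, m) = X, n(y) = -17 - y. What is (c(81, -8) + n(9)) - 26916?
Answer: -26861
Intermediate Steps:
(c(81, -8) + n(9)) - 26916 = (81 + (-17 - 1*9)) - 26916 = (81 + (-17 - 9)) - 26916 = (81 - 26) - 26916 = 55 - 26916 = -26861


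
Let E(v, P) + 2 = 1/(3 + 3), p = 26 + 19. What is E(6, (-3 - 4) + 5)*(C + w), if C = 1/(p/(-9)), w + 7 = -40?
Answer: 1298/15 ≈ 86.533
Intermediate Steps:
p = 45
E(v, P) = -11/6 (E(v, P) = -2 + 1/(3 + 3) = -2 + 1/6 = -2 + ⅙ = -11/6)
w = -47 (w = -7 - 40 = -47)
C = -⅕ (C = 1/(45/(-9)) = 1/(45*(-⅑)) = 1/(-5) = -⅕ ≈ -0.20000)
E(6, (-3 - 4) + 5)*(C + w) = -11*(-⅕ - 47)/6 = -11/6*(-236/5) = 1298/15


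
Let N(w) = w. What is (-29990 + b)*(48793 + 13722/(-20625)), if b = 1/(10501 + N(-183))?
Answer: -14828535109082217/10133750 ≈ -1.4633e+9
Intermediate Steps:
b = 1/10318 (b = 1/(10501 - 183) = 1/10318 ≈ 9.6918e-5)
(-29990 + b)*(48793 + 13722/(-20625)) = (-29990 + 1/10318)*(48793 + 13722/(-20625)) = -309436819*(48793 + 13722*(-1/20625))/10318 = -309436819*(48793 - 4574/6875)/10318 = -309436819/10318*335447301/6875 = -14828535109082217/10133750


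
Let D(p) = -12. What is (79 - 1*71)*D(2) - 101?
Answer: -197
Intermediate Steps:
(79 - 1*71)*D(2) - 101 = (79 - 1*71)*(-12) - 101 = (79 - 71)*(-12) - 101 = 8*(-12) - 101 = -96 - 101 = -197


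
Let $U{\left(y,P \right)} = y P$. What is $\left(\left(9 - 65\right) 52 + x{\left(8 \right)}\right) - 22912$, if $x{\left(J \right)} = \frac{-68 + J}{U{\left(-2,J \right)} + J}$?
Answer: $- \frac{51633}{2} \approx -25817.0$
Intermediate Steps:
$U{\left(y,P \right)} = P y$
$x{\left(J \right)} = - \frac{-68 + J}{J}$ ($x{\left(J \right)} = \frac{-68 + J}{J \left(-2\right) + J} = \frac{-68 + J}{- 2 J + J} = \frac{-68 + J}{\left(-1\right) J} = \left(-68 + J\right) \left(- \frac{1}{J}\right) = - \frac{-68 + J}{J}$)
$\left(\left(9 - 65\right) 52 + x{\left(8 \right)}\right) - 22912 = \left(\left(9 - 65\right) 52 + \frac{68 - 8}{8}\right) - 22912 = \left(\left(-56\right) 52 + \frac{68 - 8}{8}\right) - 22912 = \left(-2912 + \frac{1}{8} \cdot 60\right) - 22912 = \left(-2912 + \frac{15}{2}\right) - 22912 = - \frac{5809}{2} - 22912 = - \frac{51633}{2}$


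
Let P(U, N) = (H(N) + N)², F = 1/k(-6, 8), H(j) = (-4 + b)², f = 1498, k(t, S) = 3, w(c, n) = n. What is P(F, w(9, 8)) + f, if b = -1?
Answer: 2587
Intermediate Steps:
H(j) = 25 (H(j) = (-4 - 1)² = (-5)² = 25)
F = ⅓ (F = 1/3 = ⅓ ≈ 0.33333)
P(U, N) = (25 + N)²
P(F, w(9, 8)) + f = (25 + 8)² + 1498 = 33² + 1498 = 1089 + 1498 = 2587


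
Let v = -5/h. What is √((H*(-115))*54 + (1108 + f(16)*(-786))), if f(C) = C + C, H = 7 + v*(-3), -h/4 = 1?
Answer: I*√176906/2 ≈ 210.3*I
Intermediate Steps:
h = -4 (h = -4*1 = -4)
v = 5/4 (v = -5/(-4) = -5*(-¼) = 5/4 ≈ 1.2500)
H = 13/4 (H = 7 + (5/4)*(-3) = 7 - 15/4 = 13/4 ≈ 3.2500)
f(C) = 2*C
√((H*(-115))*54 + (1108 + f(16)*(-786))) = √(((13/4)*(-115))*54 + (1108 + (2*16)*(-786))) = √(-1495/4*54 + (1108 + 32*(-786))) = √(-40365/2 + (1108 - 25152)) = √(-40365/2 - 24044) = √(-88453/2) = I*√176906/2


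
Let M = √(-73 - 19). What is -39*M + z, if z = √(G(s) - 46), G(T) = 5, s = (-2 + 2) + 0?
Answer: I*(√41 - 78*√23) ≈ -367.67*I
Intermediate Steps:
s = 0 (s = 0 + 0 = 0)
M = 2*I*√23 (M = √(-92) = 2*I*√23 ≈ 9.5917*I)
z = I*√41 (z = √(5 - 46) = √(-41) = I*√41 ≈ 6.4031*I)
-39*M + z = -78*I*√23 + I*√41 = I*√41 - 78*I*√23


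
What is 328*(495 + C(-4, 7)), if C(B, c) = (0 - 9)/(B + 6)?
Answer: 160884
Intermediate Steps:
C(B, c) = -9/(6 + B)
328*(495 + C(-4, 7)) = 328*(495 - 9/(6 - 4)) = 328*(495 - 9/2) = 328*(981/2) = 160884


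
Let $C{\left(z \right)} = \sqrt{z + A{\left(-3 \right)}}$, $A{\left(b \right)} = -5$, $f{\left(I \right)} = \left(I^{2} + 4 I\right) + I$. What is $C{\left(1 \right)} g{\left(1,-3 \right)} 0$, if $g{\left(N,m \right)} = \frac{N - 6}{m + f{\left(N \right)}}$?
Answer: $0$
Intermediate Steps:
$f{\left(I \right)} = I^{2} + 5 I$
$g{\left(N,m \right)} = \frac{-6 + N}{m + N \left(5 + N\right)}$ ($g{\left(N,m \right)} = \frac{N - 6}{m + N \left(5 + N\right)} = \frac{-6 + N}{m + N \left(5 + N\right)}$)
$C{\left(z \right)} = \sqrt{-5 + z}$ ($C{\left(z \right)} = \sqrt{z - 5} = \sqrt{-5 + z}$)
$C{\left(1 \right)} g{\left(1,-3 \right)} 0 = \sqrt{-5 + 1} \frac{-6 + 1}{-3 + 1 \left(5 + 1\right)} 0 = \sqrt{-4} \frac{1}{-3 + 1 \cdot 6} \left(-5\right) 0 = 2 i \frac{1}{-3 + 6} \left(-5\right) 0 = 2 i \frac{1}{3} \left(-5\right) 0 = 2 i \left(\left(- \frac{5}{3}\right) 0\right) = 2 i 0 = 0$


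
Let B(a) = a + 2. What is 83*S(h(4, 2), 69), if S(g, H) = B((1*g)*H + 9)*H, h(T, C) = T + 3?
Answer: 2829138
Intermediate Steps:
B(a) = 2 + a
h(T, C) = 3 + T
S(g, H) = H*(11 + H*g) (S(g, H) = (2 + ((1*g)*H + 9))*H = (2 + (g*H + 9))*H = (2 + (H*g + 9))*H = (2 + (9 + H*g))*H = (11 + H*g)*H = H*(11 + H*g))
83*S(h(4, 2), 69) = 83*(69*(11 + 69*(3 + 4))) = 83*(69*(11 + 69*7)) = 83*(69*(11 + 483)) = 83*(69*494) = 83*34086 = 2829138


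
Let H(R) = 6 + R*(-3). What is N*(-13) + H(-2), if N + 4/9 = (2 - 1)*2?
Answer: -74/9 ≈ -8.2222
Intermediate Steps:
H(R) = 6 - 3*R
N = 14/9 (N = -4/9 + (2 - 1)*2 = -4/9 + 1*2 = -4/9 + 2 = 14/9 ≈ 1.5556)
N*(-13) + H(-2) = (14/9)*(-13) + (6 - 3*(-2)) = -182/9 + (6 + 6) = -182/9 + 12 = -74/9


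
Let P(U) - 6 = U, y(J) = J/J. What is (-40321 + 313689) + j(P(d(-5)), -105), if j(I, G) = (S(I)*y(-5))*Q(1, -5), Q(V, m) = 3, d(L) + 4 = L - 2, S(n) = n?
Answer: 273353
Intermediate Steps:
d(L) = -6 + L (d(L) = -4 + (L - 2) = -4 + (-2 + L) = -6 + L)
y(J) = 1
P(U) = 6 + U
j(I, G) = 3*I (j(I, G) = (I*1)*3 = I*3 = 3*I)
(-40321 + 313689) + j(P(d(-5)), -105) = (-40321 + 313689) + 3*(6 + (-6 - 5)) = 273368 + 3*(6 - 11) = 273368 + 3*(-5) = 273368 - 15 = 273353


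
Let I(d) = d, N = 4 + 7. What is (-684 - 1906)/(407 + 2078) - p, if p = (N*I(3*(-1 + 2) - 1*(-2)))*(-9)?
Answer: 35071/71 ≈ 493.96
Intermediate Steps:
N = 11
p = -495 (p = (11*(3*(-1 + 2) - 1*(-2)))*(-9) = (11*(3*1 + 2))*(-9) = (11*(3 + 2))*(-9) = (11*5)*(-9) = 55*(-9) = -495)
(-684 - 1906)/(407 + 2078) - p = (-684 - 1906)/(407 + 2078) - 1*(-495) = -2590/2485 + 495 = -2590*1/2485 + 495 = -74/71 + 495 = 35071/71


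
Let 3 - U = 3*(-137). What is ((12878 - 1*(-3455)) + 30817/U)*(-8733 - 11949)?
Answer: -7804788171/23 ≈ -3.3934e+8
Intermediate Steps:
U = 414 (U = 3 - 3*(-137) = 3 - 1*(-411) = 3 + 411 = 414)
((12878 - 1*(-3455)) + 30817/U)*(-8733 - 11949) = ((12878 - 1*(-3455)) + 30817/414)*(-8733 - 11949) = ((12878 + 3455) + 30817*(1/414))*(-20682) = (16333 + 30817/414)*(-20682) = (6792679/414)*(-20682) = -7804788171/23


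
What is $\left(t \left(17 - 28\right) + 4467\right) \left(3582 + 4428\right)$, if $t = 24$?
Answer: $33666030$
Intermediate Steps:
$\left(t \left(17 - 28\right) + 4467\right) \left(3582 + 4428\right) = \left(24 \left(17 - 28\right) + 4467\right) \left(3582 + 4428\right) = \left(24 \left(-11\right) + 4467\right) 8010 = \left(-264 + 4467\right) 8010 = 4203 \cdot 8010 = 33666030$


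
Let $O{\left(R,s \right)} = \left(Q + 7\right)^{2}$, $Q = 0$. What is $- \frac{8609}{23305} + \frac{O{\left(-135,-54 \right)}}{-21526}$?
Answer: $- \frac{186459279}{501663430} \approx -0.37168$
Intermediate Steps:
$O{\left(R,s \right)} = 49$ ($O{\left(R,s \right)} = \left(0 + 7\right)^{2} = 7^{2} = 49$)
$- \frac{8609}{23305} + \frac{O{\left(-135,-54 \right)}}{-21526} = - \frac{8609}{23305} + \frac{49}{-21526} = \left(-8609\right) \frac{1}{23305} + 49 \left(- \frac{1}{21526}\right) = - \frac{8609}{23305} - \frac{49}{21526} = - \frac{186459279}{501663430}$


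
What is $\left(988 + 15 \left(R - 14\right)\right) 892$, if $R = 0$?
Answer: $693976$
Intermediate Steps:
$\left(988 + 15 \left(R - 14\right)\right) 892 = \left(988 + 15 \left(0 - 14\right)\right) 892 = \left(988 + 15 \left(-14\right)\right) 892 = \left(988 - 210\right) 892 = 778 \cdot 892 = 693976$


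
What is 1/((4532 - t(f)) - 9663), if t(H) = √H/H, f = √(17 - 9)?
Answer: -1080677304728/5544955250559367 - 10262*√2/5544955250559367 + 2^(¾)/5544955250559367 + 105308644*2^(¼)/5544955250559367 ≈ -0.00019487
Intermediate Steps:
f = 2*√2 (f = √8 = 2*√2 ≈ 2.8284)
t(H) = H^(-½)
1/((4532 - t(f)) - 9663) = 1/((4532 - 1/√(2*√2)) - 9663) = 1/((4532 - 2^(¼)/2) - 9663) = 1/(-5131 - 2^(¼)/2)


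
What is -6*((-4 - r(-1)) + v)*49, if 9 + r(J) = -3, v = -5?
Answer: -882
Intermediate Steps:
r(J) = -12 (r(J) = -9 - 3 = -12)
-6*((-4 - r(-1)) + v)*49 = -6*((-4 - 1*(-12)) - 5)*49 = -6*((-4 + 12) - 5)*49 = -6*(8 - 5)*49 = -6*3*49 = -18*49 = -882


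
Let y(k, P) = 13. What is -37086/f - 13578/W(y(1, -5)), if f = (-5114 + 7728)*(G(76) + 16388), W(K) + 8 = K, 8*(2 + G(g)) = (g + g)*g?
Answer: -63283844979/23303810 ≈ -2715.6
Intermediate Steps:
G(g) = -2 + g²/4 (G(g) = -2 + ((g + g)*g)/8 = -2 + ((2*g)*g)/8 = -2 + (2*g²)/8 = -2 + g²/4)
W(K) = -8 + K
f = 46607620 (f = (-5114 + 7728)*((-2 + (¼)*76²) + 16388) = 2614*((-2 + (¼)*5776) + 16388) = 2614*((-2 + 1444) + 16388) = 2614*(1442 + 16388) = 2614*17830 = 46607620)
-37086/f - 13578/W(y(1, -5)) = -37086/46607620 - 13578/(-8 + 13) = -37086*1/46607620 - 13578/5 = -18543/23303810 - 13578*⅕ = -18543/23303810 - 13578/5 = -63283844979/23303810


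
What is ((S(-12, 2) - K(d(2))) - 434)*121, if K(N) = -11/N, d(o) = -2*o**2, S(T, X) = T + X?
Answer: -431123/8 ≈ -53890.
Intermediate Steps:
((S(-12, 2) - K(d(2))) - 434)*121 = (((-12 + 2) - (-11)/((-2*2**2))) - 434)*121 = ((-10 - (-11)/((-2*4))) - 434)*121 = ((-10 - (-11)/(-8)) - 434)*121 = ((-10 - (-11)*(-1)/8) - 434)*121 = ((-10 - 1*11/8) - 434)*121 = ((-10 - 11/8) - 434)*121 = (-91/8 - 434)*121 = -3563/8*121 = -431123/8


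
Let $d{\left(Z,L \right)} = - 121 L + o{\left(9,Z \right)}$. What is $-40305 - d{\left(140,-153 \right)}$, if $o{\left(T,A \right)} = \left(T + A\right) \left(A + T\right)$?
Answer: $-81019$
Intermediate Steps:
$o{\left(T,A \right)} = \left(A + T\right)^{2}$ ($o{\left(T,A \right)} = \left(A + T\right) \left(A + T\right) = \left(A + T\right)^{2}$)
$d{\left(Z,L \right)} = \left(9 + Z\right)^{2} - 121 L$ ($d{\left(Z,L \right)} = - 121 L + \left(Z + 9\right)^{2} = - 121 L + \left(9 + Z\right)^{2} = \left(9 + Z\right)^{2} - 121 L$)
$-40305 - d{\left(140,-153 \right)} = -40305 - \left(\left(9 + 140\right)^{2} - -18513\right) = -40305 - \left(149^{2} + 18513\right) = -40305 - \left(22201 + 18513\right) = -40305 - 40714 = -81019$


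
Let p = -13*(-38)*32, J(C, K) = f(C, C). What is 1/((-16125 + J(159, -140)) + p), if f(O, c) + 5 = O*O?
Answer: 1/24959 ≈ 4.0066e-5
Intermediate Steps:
f(O, c) = -5 + O² (f(O, c) = -5 + O*O = -5 + O²)
J(C, K) = -5 + C²
p = 15808 (p = 494*32 = 15808)
1/((-16125 + J(159, -140)) + p) = 1/((-16125 + (-5 + 159²)) + 15808) = 1/((-16125 + (-5 + 25281)) + 15808) = 1/((-16125 + 25276) + 15808) = 1/(9151 + 15808) = 1/24959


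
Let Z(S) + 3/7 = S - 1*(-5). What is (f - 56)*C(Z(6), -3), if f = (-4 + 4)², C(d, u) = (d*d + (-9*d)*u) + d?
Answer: -159840/7 ≈ -22834.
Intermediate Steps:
Z(S) = 32/7 + S (Z(S) = -3/7 + (S - 1*(-5)) = -3/7 + (S + 5) = -3/7 + (5 + S) = 32/7 + S)
C(d, u) = d + d² - 9*d*u (C(d, u) = (d² - 9*d*u) + d = d + d² - 9*d*u)
f = 0 (f = 0² = 0)
(f - 56)*C(Z(6), -3) = (0 - 56)*((32/7 + 6)*(1 + (32/7 + 6) - 9*(-3))) = -592*(1 + 74/7 + 27) = -592*270/7 = -56*19980/49 = -159840/7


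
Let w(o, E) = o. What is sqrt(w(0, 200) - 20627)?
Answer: I*sqrt(20627) ≈ 143.62*I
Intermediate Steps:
sqrt(w(0, 200) - 20627) = sqrt(0 - 20627) = sqrt(-20627) = I*sqrt(20627)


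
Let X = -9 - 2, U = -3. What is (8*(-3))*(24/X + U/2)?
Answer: 972/11 ≈ 88.364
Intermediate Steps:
X = -11
(8*(-3))*(24/X + U/2) = (8*(-3))*(24/(-11) - 3/2) = -24*(24*(-1/11) - 3*½) = -24*(-24/11 - 3/2) = -24*(-81/22) = 972/11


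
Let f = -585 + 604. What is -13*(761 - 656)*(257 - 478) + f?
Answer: 301684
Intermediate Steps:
f = 19
-13*(761 - 656)*(257 - 478) + f = -13*(761 - 656)*(257 - 478) + 19 = -1365*(-221) + 19 = -13*(-23205) + 19 = 301665 + 19 = 301684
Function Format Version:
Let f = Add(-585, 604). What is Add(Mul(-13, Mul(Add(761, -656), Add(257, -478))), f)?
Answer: 301684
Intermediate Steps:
f = 19
Add(Mul(-13, Mul(Add(761, -656), Add(257, -478))), f) = Add(Mul(-13, Mul(Add(761, -656), Add(257, -478))), 19) = Add(Mul(-13, Mul(105, -221)), 19) = Add(Mul(-13, -23205), 19) = Add(301665, 19) = 301684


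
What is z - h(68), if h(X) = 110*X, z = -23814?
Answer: -31294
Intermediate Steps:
z - h(68) = -23814 - 110*68 = -23814 - 1*7480 = -23814 - 7480 = -31294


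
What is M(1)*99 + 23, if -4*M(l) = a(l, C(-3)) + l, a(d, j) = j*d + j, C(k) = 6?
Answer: -1195/4 ≈ -298.75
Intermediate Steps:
a(d, j) = j + d*j (a(d, j) = d*j + j = j + d*j)
M(l) = -3/2 - 7*l/4 (M(l) = -(6*(1 + l) + l)/4 = -((6 + 6*l) + l)/4 = -(6 + 7*l)/4 = -3/2 - 7*l/4)
M(1)*99 + 23 = (-3/2 - 7/4*1)*99 + 23 = (-3/2 - 7/4)*99 + 23 = -13/4*99 + 23 = -1287/4 + 23 = -1195/4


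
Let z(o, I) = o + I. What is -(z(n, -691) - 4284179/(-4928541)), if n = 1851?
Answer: -5721391739/4928541 ≈ -1160.9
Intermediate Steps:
z(o, I) = I + o
-(z(n, -691) - 4284179/(-4928541)) = -((-691 + 1851) - 4284179/(-4928541)) = -(1160 - 4284179*(-1)/4928541) = -(1160 - 1*(-4284179/4928541)) = -(1160 + 4284179/4928541) = -1*5721391739/4928541 = -5721391739/4928541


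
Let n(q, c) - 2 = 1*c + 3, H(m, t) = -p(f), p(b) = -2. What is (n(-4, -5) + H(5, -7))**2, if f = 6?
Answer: 4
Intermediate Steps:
H(m, t) = 2 (H(m, t) = -1*(-2) = 2)
n(q, c) = 5 + c (n(q, c) = 2 + (1*c + 3) = 2 + (c + 3) = 2 + (3 + c) = 5 + c)
(n(-4, -5) + H(5, -7))**2 = ((5 - 5) + 2)**2 = (0 + 2)**2 = 2**2 = 4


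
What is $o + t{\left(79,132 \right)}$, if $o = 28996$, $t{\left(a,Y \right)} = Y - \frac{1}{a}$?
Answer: $\frac{2301111}{79} \approx 29128.0$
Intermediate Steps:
$o + t{\left(79,132 \right)} = 28996 + \left(132 - \frac{1}{79}\right) = 28996 + \frac{10427}{79} = \frac{2301111}{79}$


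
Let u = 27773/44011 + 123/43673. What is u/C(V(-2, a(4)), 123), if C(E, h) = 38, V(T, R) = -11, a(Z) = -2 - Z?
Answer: 609171791/36519755657 ≈ 0.016681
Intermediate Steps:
u = 1218343582/1922092403 (u = 27773*(1/44011) + 123*(1/43673) = 27773/44011 + 123/43673 = 1218343582/1922092403 ≈ 0.63386)
u/C(V(-2, a(4)), 123) = (1218343582/1922092403)/38 = (1218343582/1922092403)*(1/38) = 609171791/36519755657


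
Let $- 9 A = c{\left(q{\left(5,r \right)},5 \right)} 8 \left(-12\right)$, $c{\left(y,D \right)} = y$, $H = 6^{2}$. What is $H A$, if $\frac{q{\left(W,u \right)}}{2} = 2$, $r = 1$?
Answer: $1536$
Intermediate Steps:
$q{\left(W,u \right)} = 4$ ($q{\left(W,u \right)} = 2 \cdot 2 = 4$)
$H = 36$
$A = \frac{128}{3}$ ($A = - \frac{4 \cdot 8 \left(-12\right)}{9} = - \frac{32 \left(-12\right)}{9} = \left(- \frac{1}{9}\right) \left(-384\right) = \frac{128}{3} \approx 42.667$)
$H A = 36 \cdot \frac{128}{3} = 1536$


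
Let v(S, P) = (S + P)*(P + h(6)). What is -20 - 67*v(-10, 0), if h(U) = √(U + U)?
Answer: -20 + 1340*√3 ≈ 2300.9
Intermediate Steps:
h(U) = √2*√U (h(U) = √(2*U) = √2*√U)
v(S, P) = (P + S)*(P + 2*√3) (v(S, P) = (S + P)*(P + √2*√6) = (P + S)*(P + 2*√3))
-20 - 67*v(-10, 0) = -20 - 67*(0² + 0*(-10) + 2*0*√3 + 2*(-10)*√3) = -20 - 67*(0 + 0 + 0 - 20*√3) = -20 - (-1340)*√3 = -20 + 1340*√3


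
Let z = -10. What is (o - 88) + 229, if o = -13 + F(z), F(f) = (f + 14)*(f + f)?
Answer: 48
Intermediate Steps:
F(f) = 2*f*(14 + f) (F(f) = (14 + f)*(2*f) = 2*f*(14 + f))
o = -93 (o = -13 + 2*(-10)*(14 - 10) = -13 + 2*(-10)*4 = -13 - 80 = -93)
(o - 88) + 229 = (-93 - 88) + 229 = -181 + 229 = 48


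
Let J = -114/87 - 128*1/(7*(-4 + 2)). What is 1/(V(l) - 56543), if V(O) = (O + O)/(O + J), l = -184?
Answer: -17881/1011008031 ≈ -1.7686e-5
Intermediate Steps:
J = 1590/203 (J = -114*1/87 - 128/((-2*7)) = -38/29 - 128/(-14) = -38/29 - 128*(-1/14) = -38/29 + 64/7 = 1590/203 ≈ 7.8325)
V(O) = 2*O/(1590/203 + O) (V(O) = (O + O)/(O + 1590/203) = (2*O)/(1590/203 + O) = 2*O/(1590/203 + O))
1/(V(l) - 56543) = 1/(406*(-184)/(1590 + 203*(-184)) - 56543) = 1/(406*(-184)/(1590 - 37352) - 56543) = 1/(406*(-184)/(-35762) - 56543) = 1/(406*(-184)*(-1/35762) - 56543) = 1/(37352/17881 - 56543) = 1/(-1011008031/17881) = -17881/1011008031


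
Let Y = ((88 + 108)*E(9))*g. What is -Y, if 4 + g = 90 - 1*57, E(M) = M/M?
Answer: -5684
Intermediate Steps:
E(M) = 1
g = 29 (g = -4 + (90 - 1*57) = -4 + (90 - 57) = -4 + 33 = 29)
Y = 5684 (Y = ((88 + 108)*1)*29 = (196*1)*29 = 196*29 = 5684)
-Y = -1*5684 = -5684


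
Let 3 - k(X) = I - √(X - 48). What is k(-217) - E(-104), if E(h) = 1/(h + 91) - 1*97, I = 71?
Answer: 378/13 + I*√265 ≈ 29.077 + 16.279*I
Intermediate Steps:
E(h) = -97 + 1/(91 + h) (E(h) = 1/(91 + h) - 97 = -97 + 1/(91 + h))
k(X) = -68 + √(-48 + X) (k(X) = 3 - (71 - √(X - 48)) = 3 - (71 - √(-48 + X)) = 3 + (-71 + √(-48 + X)) = -68 + √(-48 + X))
k(-217) - E(-104) = (-68 + √(-48 - 217)) - (-8826 - 97*(-104))/(91 - 104) = (-68 + √(-265)) - (-8826 + 10088)/(-13) = (-68 + I*√265) - (-1)*1262/13 = (-68 + I*√265) - 1*(-1262/13) = (-68 + I*√265) + 1262/13 = 378/13 + I*√265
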